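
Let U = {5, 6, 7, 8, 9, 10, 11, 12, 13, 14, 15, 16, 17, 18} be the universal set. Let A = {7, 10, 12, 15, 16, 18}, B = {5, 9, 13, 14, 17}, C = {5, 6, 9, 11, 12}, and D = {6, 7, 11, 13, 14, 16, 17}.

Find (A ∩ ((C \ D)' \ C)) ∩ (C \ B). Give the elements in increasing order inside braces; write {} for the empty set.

{}

C \ D = {5, 9, 12}
(C \ D)' = {6, 7, 8, 10, 11, 13, 14, 15, 16, 17, 18}
(C \ D)' \ C = {7, 8, 10, 13, 14, 15, 16, 17, 18}
A ∩ ((C \ D)' \ C) = {7, 10, 15, 16, 18}
C \ B = {6, 11, 12}
(A ∩ ((C \ D)' \ C)) ∩ (C \ B) = {}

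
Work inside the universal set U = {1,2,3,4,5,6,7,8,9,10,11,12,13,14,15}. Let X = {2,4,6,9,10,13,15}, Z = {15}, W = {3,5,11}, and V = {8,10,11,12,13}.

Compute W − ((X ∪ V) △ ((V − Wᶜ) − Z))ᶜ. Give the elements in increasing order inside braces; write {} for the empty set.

{}

X ∪ V = {2,4,6,8,9,10,11,12,13,15}
Wᶜ = {1,2,4,6,7,8,9,10,12,13,14,15}
V − Wᶜ = {11}
(V − Wᶜ) − Z = {11}
(X ∪ V) △ ((V − Wᶜ) − Z) = {2,4,6,8,9,10,12,13,15}
((X ∪ V) △ ((V − Wᶜ) − Z))ᶜ = {1,3,5,7,11,14}
W − ((X ∪ V) △ ((V − Wᶜ) − Z))ᶜ = {}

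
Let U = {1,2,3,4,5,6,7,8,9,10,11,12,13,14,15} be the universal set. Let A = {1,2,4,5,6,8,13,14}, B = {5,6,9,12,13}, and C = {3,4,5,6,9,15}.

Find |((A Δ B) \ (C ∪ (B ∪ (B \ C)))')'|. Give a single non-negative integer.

12

A Δ B = {1,2,4,8,9,12,14}
B \ C = {12,13}
B ∪ (B \ C) = {5,6,9,12,13}
C ∪ (B ∪ (B \ C)) = {3,4,5,6,9,12,13,15}
(C ∪ (B ∪ (B \ C)))' = {1,2,7,8,10,11,14}
(A Δ B) \ (C ∪ (B ∪ (B \ C)))' = {4,9,12}
((A Δ B) \ (C ∪ (B ∪ (B \ C)))')' = {1,2,3,5,6,7,8,10,11,13,14,15}
|((A Δ B) \ (C ∪ (B ∪ (B \ C)))')'| = 12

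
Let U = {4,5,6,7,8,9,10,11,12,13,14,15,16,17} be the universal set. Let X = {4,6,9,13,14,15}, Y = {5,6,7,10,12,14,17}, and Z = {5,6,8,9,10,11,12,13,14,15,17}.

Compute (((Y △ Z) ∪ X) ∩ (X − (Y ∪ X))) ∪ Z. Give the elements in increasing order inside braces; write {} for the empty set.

{5,6,8,9,10,11,12,13,14,15,17}

Y △ Z = {7,8,9,11,13,15}
(Y △ Z) ∪ X = {4,6,7,8,9,11,13,14,15}
Y ∪ X = {4,5,6,7,9,10,12,13,14,15,17}
X − (Y ∪ X) = {}
((Y △ Z) ∪ X) ∩ (X − (Y ∪ X)) = {}
(((Y △ Z) ∪ X) ∩ (X − (Y ∪ X))) ∪ Z = {5,6,8,9,10,11,12,13,14,15,17}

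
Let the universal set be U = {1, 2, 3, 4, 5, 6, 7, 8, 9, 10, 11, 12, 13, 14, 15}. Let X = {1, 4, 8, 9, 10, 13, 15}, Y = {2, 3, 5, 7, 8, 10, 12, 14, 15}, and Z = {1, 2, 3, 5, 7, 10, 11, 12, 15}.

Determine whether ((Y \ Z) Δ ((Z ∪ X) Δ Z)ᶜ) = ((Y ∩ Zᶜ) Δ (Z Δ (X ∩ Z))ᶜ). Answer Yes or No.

Y \ Z = {8, 14}
Z ∪ X = {1, 2, 3, 4, 5, 7, 8, 9, 10, 11, 12, 13, 15}
(Z ∪ X) Δ Z = {4, 8, 9, 13}
((Z ∪ X) Δ Z)ᶜ = {1, 2, 3, 5, 6, 7, 10, 11, 12, 14, 15}
(Y \ Z) Δ ((Z ∪ X) Δ Z)ᶜ = {1, 2, 3, 5, 6, 7, 8, 10, 11, 12, 15}
Zᶜ = {4, 6, 8, 9, 13, 14}
Y ∩ Zᶜ = {8, 14}
X ∩ Z = {1, 10, 15}
Z Δ (X ∩ Z) = {2, 3, 5, 7, 11, 12}
(Z Δ (X ∩ Z))ᶜ = {1, 4, 6, 8, 9, 10, 13, 14, 15}
(Y ∩ Zᶜ) Δ (Z Δ (X ∩ Z))ᶜ = {1, 4, 6, 9, 10, 13, 15}
2 ∈ (Y \ Z) Δ ((Z ∪ X) Δ Z)ᶜ but 2 ∉ (Y ∩ Zᶜ) Δ (Z Δ (X ∩ Z))ᶜ, so they differ.

No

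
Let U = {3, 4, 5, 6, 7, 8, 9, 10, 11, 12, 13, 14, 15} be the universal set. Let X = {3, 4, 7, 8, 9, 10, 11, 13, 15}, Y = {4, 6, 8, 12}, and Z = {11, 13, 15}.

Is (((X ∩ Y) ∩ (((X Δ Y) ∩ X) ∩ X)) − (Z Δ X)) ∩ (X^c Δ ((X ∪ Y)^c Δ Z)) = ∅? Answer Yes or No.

Yes

X ∩ Y = {4, 8}
X Δ Y = {3, 6, 7, 9, 10, 11, 12, 13, 15}
(X Δ Y) ∩ X = {3, 7, 9, 10, 11, 13, 15}
((X Δ Y) ∩ X) ∩ X = {3, 7, 9, 10, 11, 13, 15}
(X ∩ Y) ∩ (((X Δ Y) ∩ X) ∩ X) = {}
Z Δ X = {3, 4, 7, 8, 9, 10}
((X ∩ Y) ∩ (((X Δ Y) ∩ X) ∩ X)) − (Z Δ X) = {}
X^c = {5, 6, 12, 14}
X ∪ Y = {3, 4, 6, 7, 8, 9, 10, 11, 12, 13, 15}
(X ∪ Y)^c = {5, 14}
(X ∪ Y)^c Δ Z = {5, 11, 13, 14, 15}
X^c Δ ((X ∪ Y)^c Δ Z) = {6, 11, 12, 13, 15}
{} and {6, 11, 12, 13, 15} share no elements.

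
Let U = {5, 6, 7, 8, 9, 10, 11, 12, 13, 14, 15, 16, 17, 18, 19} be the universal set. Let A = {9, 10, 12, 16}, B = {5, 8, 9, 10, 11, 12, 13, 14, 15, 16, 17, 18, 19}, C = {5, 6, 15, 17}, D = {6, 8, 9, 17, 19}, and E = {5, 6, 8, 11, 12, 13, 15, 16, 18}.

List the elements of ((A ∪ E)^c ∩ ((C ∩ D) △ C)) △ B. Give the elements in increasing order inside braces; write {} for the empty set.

{5, 8, 9, 10, 11, 12, 13, 14, 15, 16, 17, 18, 19}

A ∪ E = {5, 6, 8, 9, 10, 11, 12, 13, 15, 16, 18}
(A ∪ E)^c = {7, 14, 17, 19}
C ∩ D = {6, 17}
(C ∩ D) △ C = {5, 15}
(A ∪ E)^c ∩ ((C ∩ D) △ C) = {}
((A ∪ E)^c ∩ ((C ∩ D) △ C)) △ B = {5, 8, 9, 10, 11, 12, 13, 14, 15, 16, 17, 18, 19}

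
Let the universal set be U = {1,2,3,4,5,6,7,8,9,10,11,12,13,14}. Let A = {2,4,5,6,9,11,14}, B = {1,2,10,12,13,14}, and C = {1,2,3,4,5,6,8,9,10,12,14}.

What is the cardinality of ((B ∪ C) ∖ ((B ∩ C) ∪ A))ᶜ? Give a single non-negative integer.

11

B ∪ C = {1,2,3,4,5,6,8,9,10,12,13,14}
B ∩ C = {1,2,10,12,14}
(B ∩ C) ∪ A = {1,2,4,5,6,9,10,11,12,14}
(B ∪ C) ∖ ((B ∩ C) ∪ A) = {3,8,13}
((B ∪ C) ∖ ((B ∩ C) ∪ A))ᶜ = {1,2,4,5,6,7,9,10,11,12,14}
|((B ∪ C) ∖ ((B ∩ C) ∪ A))ᶜ| = 11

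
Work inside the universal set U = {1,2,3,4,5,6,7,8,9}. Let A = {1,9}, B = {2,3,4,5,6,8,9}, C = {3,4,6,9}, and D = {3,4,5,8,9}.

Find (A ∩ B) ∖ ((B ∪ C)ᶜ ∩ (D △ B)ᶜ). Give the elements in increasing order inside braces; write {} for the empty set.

{9}

A ∩ B = {9}
B ∪ C = {2,3,4,5,6,8,9}
(B ∪ C)ᶜ = {1,7}
D △ B = {2,6}
(D △ B)ᶜ = {1,3,4,5,7,8,9}
(B ∪ C)ᶜ ∩ (D △ B)ᶜ = {1,7}
(A ∩ B) ∖ ((B ∪ C)ᶜ ∩ (D △ B)ᶜ) = {9}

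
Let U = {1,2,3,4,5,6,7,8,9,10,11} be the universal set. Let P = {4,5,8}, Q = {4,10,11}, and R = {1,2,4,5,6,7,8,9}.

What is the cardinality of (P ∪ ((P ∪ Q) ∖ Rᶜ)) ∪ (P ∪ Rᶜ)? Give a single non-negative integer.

P ∪ Q = {4,5,8,10,11}
Rᶜ = {3,10,11}
(P ∪ Q) ∖ Rᶜ = {4,5,8}
P ∪ ((P ∪ Q) ∖ Rᶜ) = {4,5,8}
P ∪ Rᶜ = {3,4,5,8,10,11}
(P ∪ ((P ∪ Q) ∖ Rᶜ)) ∪ (P ∪ Rᶜ) = {3,4,5,8,10,11}
|(P ∪ ((P ∪ Q) ∖ Rᶜ)) ∪ (P ∪ Rᶜ)| = 6

6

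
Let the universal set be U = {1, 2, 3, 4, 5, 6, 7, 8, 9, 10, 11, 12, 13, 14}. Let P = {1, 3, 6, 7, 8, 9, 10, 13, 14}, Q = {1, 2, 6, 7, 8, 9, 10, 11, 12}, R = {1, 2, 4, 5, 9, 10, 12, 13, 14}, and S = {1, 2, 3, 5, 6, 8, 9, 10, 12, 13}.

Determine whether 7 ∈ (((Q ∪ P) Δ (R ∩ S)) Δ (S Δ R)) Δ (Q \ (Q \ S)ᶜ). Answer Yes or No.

7 ∈ Q and 7 ∈ P, so 7 ∈ Q ∪ P
7 ∉ R and 7 ∉ S, so 7 ∉ R ∩ S
7 ∈ (Q ∪ P) and 7 ∉ (R ∩ S), so 7 ∈ (Q ∪ P) Δ (R ∩ S)
7 ∉ S and 7 ∉ R, so 7 ∉ S Δ R
7 ∈ ((Q ∪ P) Δ (R ∩ S)) and 7 ∉ (S Δ R), so 7 ∈ ((Q ∪ P) Δ (R ∩ S)) Δ (S Δ R)
7 ∈ Q and 7 ∉ S, so 7 ∈ Q \ S
7 ∉ (Q \ S)ᶜ since 7 ∈ (Q \ S)
7 ∈ Q and 7 ∉ (Q \ S)ᶜ, so 7 ∈ Q \ (Q \ S)ᶜ
7 ∈ (((Q ∪ P) Δ (R ∩ S)) Δ (S Δ R)) and 7 ∈ (Q \ (Q \ S)ᶜ), so 7 ∉ (((Q ∪ P) Δ (R ∩ S)) Δ (S Δ R)) Δ (Q \ (Q \ S)ᶜ)

No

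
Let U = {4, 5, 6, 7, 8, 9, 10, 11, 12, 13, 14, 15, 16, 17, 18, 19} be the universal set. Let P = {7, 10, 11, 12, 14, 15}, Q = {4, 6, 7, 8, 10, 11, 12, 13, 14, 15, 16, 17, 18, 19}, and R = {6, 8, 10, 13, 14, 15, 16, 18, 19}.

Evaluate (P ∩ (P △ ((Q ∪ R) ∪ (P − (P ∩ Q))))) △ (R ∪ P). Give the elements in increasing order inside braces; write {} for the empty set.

{6, 7, 8, 10, 11, 12, 13, 14, 15, 16, 18, 19}

Q ∪ R = {4, 6, 7, 8, 10, 11, 12, 13, 14, 15, 16, 17, 18, 19}
P ∩ Q = {7, 10, 11, 12, 14, 15}
P − (P ∩ Q) = {}
(Q ∪ R) ∪ (P − (P ∩ Q)) = {4, 6, 7, 8, 10, 11, 12, 13, 14, 15, 16, 17, 18, 19}
P △ ((Q ∪ R) ∪ (P − (P ∩ Q))) = {4, 6, 8, 13, 16, 17, 18, 19}
P ∩ (P △ ((Q ∪ R) ∪ (P − (P ∩ Q)))) = {}
R ∪ P = {6, 7, 8, 10, 11, 12, 13, 14, 15, 16, 18, 19}
(P ∩ (P △ ((Q ∪ R) ∪ (P − (P ∩ Q))))) △ (R ∪ P) = {6, 7, 8, 10, 11, 12, 13, 14, 15, 16, 18, 19}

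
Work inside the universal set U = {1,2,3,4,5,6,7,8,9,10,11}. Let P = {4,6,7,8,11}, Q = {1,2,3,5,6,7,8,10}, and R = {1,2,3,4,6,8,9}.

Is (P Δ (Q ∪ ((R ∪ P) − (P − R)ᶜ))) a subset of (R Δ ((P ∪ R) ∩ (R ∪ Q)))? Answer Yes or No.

R ∪ P = {1,2,3,4,6,7,8,9,11}
P − R = {7,11}
(P − R)ᶜ = {1,2,3,4,5,6,8,9,10}
(R ∪ P) − (P − R)ᶜ = {7,11}
Q ∪ ((R ∪ P) − (P − R)ᶜ) = {1,2,3,5,6,7,8,10,11}
P Δ (Q ∪ ((R ∪ P) − (P − R)ᶜ)) = {1,2,3,4,5,10}
P ∪ R = {1,2,3,4,6,7,8,9,11}
R ∪ Q = {1,2,3,4,5,6,7,8,9,10}
(P ∪ R) ∩ (R ∪ Q) = {1,2,3,4,6,7,8,9}
R Δ ((P ∪ R) ∩ (R ∪ Q)) = {7}
1 ∈ P Δ (Q ∪ ((R ∪ P) − (P − R)ᶜ)) but 1 ∉ R Δ ((P ∪ R) ∩ (R ∪ Q)), so the inclusion fails.

No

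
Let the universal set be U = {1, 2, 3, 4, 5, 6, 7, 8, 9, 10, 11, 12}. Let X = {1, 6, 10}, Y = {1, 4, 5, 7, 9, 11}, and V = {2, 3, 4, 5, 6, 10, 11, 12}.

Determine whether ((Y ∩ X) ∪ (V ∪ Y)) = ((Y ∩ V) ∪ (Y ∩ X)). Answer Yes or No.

No

Y ∩ X = {1}
V ∪ Y = {1, 2, 3, 4, 5, 6, 7, 9, 10, 11, 12}
(Y ∩ X) ∪ (V ∪ Y) = {1, 2, 3, 4, 5, 6, 7, 9, 10, 11, 12}
Y ∩ V = {4, 5, 11}
(Y ∩ V) ∪ (Y ∩ X) = {1, 4, 5, 11}
2 ∈ (Y ∩ X) ∪ (V ∪ Y) but 2 ∉ (Y ∩ V) ∪ (Y ∩ X), so they differ.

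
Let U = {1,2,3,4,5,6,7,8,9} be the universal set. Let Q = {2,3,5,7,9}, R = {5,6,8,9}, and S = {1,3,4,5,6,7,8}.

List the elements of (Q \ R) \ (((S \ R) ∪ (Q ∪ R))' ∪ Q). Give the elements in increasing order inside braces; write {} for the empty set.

Q \ R = {2,3,7}
S \ R = {1,3,4,7}
Q ∪ R = {2,3,5,6,7,8,9}
(S \ R) ∪ (Q ∪ R) = {1,2,3,4,5,6,7,8,9}
((S \ R) ∪ (Q ∪ R))' = {}
((S \ R) ∪ (Q ∪ R))' ∪ Q = {2,3,5,7,9}
(Q \ R) \ (((S \ R) ∪ (Q ∪ R))' ∪ Q) = {}

{}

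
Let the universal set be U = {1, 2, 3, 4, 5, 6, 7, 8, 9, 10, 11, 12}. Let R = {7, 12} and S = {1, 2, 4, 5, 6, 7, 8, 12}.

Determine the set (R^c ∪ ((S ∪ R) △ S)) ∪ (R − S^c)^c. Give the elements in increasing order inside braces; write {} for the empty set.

R^c = {1, 2, 3, 4, 5, 6, 8, 9, 10, 11}
S ∪ R = {1, 2, 4, 5, 6, 7, 8, 12}
(S ∪ R) △ S = {}
R^c ∪ ((S ∪ R) △ S) = {1, 2, 3, 4, 5, 6, 8, 9, 10, 11}
S^c = {3, 9, 10, 11}
R − S^c = {7, 12}
(R − S^c)^c = {1, 2, 3, 4, 5, 6, 8, 9, 10, 11}
(R^c ∪ ((S ∪ R) △ S)) ∪ (R − S^c)^c = {1, 2, 3, 4, 5, 6, 8, 9, 10, 11}

{1, 2, 3, 4, 5, 6, 8, 9, 10, 11}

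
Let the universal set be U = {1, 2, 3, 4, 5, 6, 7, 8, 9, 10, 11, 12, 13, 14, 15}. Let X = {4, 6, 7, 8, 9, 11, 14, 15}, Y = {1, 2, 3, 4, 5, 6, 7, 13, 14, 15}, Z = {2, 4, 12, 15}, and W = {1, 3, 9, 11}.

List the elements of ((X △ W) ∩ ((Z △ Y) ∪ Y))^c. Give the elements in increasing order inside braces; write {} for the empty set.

X △ W = {1, 3, 4, 6, 7, 8, 14, 15}
Z △ Y = {1, 3, 5, 6, 7, 12, 13, 14}
(Z △ Y) ∪ Y = {1, 2, 3, 4, 5, 6, 7, 12, 13, 14, 15}
(X △ W) ∩ ((Z △ Y) ∪ Y) = {1, 3, 4, 6, 7, 14, 15}
((X △ W) ∩ ((Z △ Y) ∪ Y))^c = {2, 5, 8, 9, 10, 11, 12, 13}

{2, 5, 8, 9, 10, 11, 12, 13}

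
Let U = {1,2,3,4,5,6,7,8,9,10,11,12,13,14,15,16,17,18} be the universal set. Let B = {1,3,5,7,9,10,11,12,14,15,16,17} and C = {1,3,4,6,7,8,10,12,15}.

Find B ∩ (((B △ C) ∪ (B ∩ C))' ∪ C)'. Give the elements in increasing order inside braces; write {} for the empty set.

{5,9,11,14,16,17}

B △ C = {4,5,6,8,9,11,14,16,17}
B ∩ C = {1,3,7,10,12,15}
(B △ C) ∪ (B ∩ C) = {1,3,4,5,6,7,8,9,10,11,12,14,15,16,17}
((B △ C) ∪ (B ∩ C))' = {2,13,18}
((B △ C) ∪ (B ∩ C))' ∪ C = {1,2,3,4,6,7,8,10,12,13,15,18}
(((B △ C) ∪ (B ∩ C))' ∪ C)' = {5,9,11,14,16,17}
B ∩ (((B △ C) ∪ (B ∩ C))' ∪ C)' = {5,9,11,14,16,17}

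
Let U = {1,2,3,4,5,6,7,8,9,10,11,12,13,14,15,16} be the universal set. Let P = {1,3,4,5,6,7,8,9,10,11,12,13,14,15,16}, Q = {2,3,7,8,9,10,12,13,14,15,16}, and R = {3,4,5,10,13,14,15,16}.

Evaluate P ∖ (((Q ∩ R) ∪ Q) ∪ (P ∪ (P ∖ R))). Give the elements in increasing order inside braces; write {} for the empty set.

Q ∩ R = {3,10,13,14,15,16}
(Q ∩ R) ∪ Q = {2,3,7,8,9,10,12,13,14,15,16}
P ∖ R = {1,6,7,8,9,11,12}
P ∪ (P ∖ R) = {1,3,4,5,6,7,8,9,10,11,12,13,14,15,16}
((Q ∩ R) ∪ Q) ∪ (P ∪ (P ∖ R)) = {1,2,3,4,5,6,7,8,9,10,11,12,13,14,15,16}
P ∖ (((Q ∩ R) ∪ Q) ∪ (P ∪ (P ∖ R))) = {}

{}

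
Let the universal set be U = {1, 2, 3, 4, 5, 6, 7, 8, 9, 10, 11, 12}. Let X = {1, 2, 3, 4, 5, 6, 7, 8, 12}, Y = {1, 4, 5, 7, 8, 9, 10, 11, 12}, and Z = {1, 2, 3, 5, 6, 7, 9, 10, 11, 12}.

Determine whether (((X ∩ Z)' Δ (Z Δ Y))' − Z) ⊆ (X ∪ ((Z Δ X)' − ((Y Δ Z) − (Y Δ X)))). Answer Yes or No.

Yes

X ∩ Z = {1, 2, 3, 5, 6, 7, 12}
(X ∩ Z)' = {4, 8, 9, 10, 11}
Z Δ Y = {2, 3, 4, 6, 8}
(X ∩ Z)' Δ (Z Δ Y) = {2, 3, 6, 9, 10, 11}
((X ∩ Z)' Δ (Z Δ Y))' = {1, 4, 5, 7, 8, 12}
((X ∩ Z)' Δ (Z Δ Y))' − Z = {4, 8}
Z Δ X = {4, 8, 9, 10, 11}
(Z Δ X)' = {1, 2, 3, 5, 6, 7, 12}
Y Δ Z = {2, 3, 4, 6, 8}
Y Δ X = {2, 3, 6, 9, 10, 11}
(Y Δ Z) − (Y Δ X) = {4, 8}
(Z Δ X)' − ((Y Δ Z) − (Y Δ X)) = {1, 2, 3, 5, 6, 7, 12}
X ∪ ((Z Δ X)' − ((Y Δ Z) − (Y Δ X))) = {1, 2, 3, 4, 5, 6, 7, 8, 12}
Every element of {4, 8} is in {1, 2, 3, 4, 5, 6, 7, 8, 12}, so ((X ∩ Z)' Δ (Z Δ Y))' − Z ⊆ X ∪ ((Z Δ X)' − ((Y Δ Z) − (Y Δ X))).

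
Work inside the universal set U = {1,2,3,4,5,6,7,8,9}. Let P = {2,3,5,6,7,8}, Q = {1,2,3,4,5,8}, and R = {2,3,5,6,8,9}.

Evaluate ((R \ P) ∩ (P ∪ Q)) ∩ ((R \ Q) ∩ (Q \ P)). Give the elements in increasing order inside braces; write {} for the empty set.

R \ P = {9}
P ∪ Q = {1,2,3,4,5,6,7,8}
(R \ P) ∩ (P ∪ Q) = {}
R \ Q = {6,9}
Q \ P = {1,4}
(R \ Q) ∩ (Q \ P) = {}
((R \ P) ∩ (P ∪ Q)) ∩ ((R \ Q) ∩ (Q \ P)) = {}

{}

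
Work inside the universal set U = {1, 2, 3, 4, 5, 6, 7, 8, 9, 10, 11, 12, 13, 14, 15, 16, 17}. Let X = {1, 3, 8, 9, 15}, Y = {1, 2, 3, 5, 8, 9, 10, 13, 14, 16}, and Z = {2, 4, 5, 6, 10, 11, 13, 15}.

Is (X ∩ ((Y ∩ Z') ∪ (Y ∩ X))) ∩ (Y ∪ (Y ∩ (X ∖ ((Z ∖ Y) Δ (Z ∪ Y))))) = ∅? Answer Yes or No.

No

Z' = {1, 3, 7, 8, 9, 12, 14, 16, 17}
Y ∩ Z' = {1, 3, 8, 9, 14, 16}
Y ∩ X = {1, 3, 8, 9}
(Y ∩ Z') ∪ (Y ∩ X) = {1, 3, 8, 9, 14, 16}
X ∩ ((Y ∩ Z') ∪ (Y ∩ X)) = {1, 3, 8, 9}
Z ∖ Y = {4, 6, 11, 15}
Z ∪ Y = {1, 2, 3, 4, 5, 6, 8, 9, 10, 11, 13, 14, 15, 16}
(Z ∖ Y) Δ (Z ∪ Y) = {1, 2, 3, 5, 8, 9, 10, 13, 14, 16}
X ∖ ((Z ∖ Y) Δ (Z ∪ Y)) = {15}
Y ∩ (X ∖ ((Z ∖ Y) Δ (Z ∪ Y))) = {}
Y ∪ (Y ∩ (X ∖ ((Z ∖ Y) Δ (Z ∪ Y)))) = {1, 2, 3, 5, 8, 9, 10, 13, 14, 16}
1 lies in both, so they are not disjoint.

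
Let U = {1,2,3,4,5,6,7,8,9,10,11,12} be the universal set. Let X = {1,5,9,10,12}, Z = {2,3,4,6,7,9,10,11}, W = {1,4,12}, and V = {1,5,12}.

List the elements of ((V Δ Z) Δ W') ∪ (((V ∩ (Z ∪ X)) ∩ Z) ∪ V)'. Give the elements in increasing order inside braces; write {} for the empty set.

{1,2,3,4,6,7,8,9,10,11,12}

V Δ Z = {1,2,3,4,5,6,7,9,10,11,12}
W' = {2,3,5,6,7,8,9,10,11}
(V Δ Z) Δ W' = {1,4,8,12}
Z ∪ X = {1,2,3,4,5,6,7,9,10,11,12}
V ∩ (Z ∪ X) = {1,5,12}
(V ∩ (Z ∪ X)) ∩ Z = {}
((V ∩ (Z ∪ X)) ∩ Z) ∪ V = {1,5,12}
(((V ∩ (Z ∪ X)) ∩ Z) ∪ V)' = {2,3,4,6,7,8,9,10,11}
((V Δ Z) Δ W') ∪ (((V ∩ (Z ∪ X)) ∩ Z) ∪ V)' = {1,2,3,4,6,7,8,9,10,11,12}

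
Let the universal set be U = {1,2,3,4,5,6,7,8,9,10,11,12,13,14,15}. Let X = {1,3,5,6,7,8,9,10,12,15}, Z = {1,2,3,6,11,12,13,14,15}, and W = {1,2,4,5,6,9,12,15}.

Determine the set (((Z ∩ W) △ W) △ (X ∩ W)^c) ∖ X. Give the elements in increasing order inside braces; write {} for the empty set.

{2,11,13,14}

Z ∩ W = {1,2,6,12,15}
(Z ∩ W) △ W = {4,5,9}
X ∩ W = {1,5,6,9,12,15}
(X ∩ W)^c = {2,3,4,7,8,10,11,13,14}
((Z ∩ W) △ W) △ (X ∩ W)^c = {2,3,5,7,8,9,10,11,13,14}
(((Z ∩ W) △ W) △ (X ∩ W)^c) ∖ X = {2,11,13,14}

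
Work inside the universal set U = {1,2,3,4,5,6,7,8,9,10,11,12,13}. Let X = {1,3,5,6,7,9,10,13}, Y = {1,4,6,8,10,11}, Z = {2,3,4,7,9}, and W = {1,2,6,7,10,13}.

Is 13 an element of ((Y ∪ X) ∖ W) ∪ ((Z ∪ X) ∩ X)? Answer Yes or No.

13 ∉ Y and 13 ∈ X, so 13 ∈ Y ∪ X
13 ∈ (Y ∪ X) and 13 ∈ W, so 13 ∉ (Y ∪ X) ∖ W
13 ∉ Z and 13 ∈ X, so 13 ∈ Z ∪ X
13 ∈ (Z ∪ X) and 13 ∈ X, so 13 ∈ (Z ∪ X) ∩ X
13 ∉ ((Y ∪ X) ∖ W) and 13 ∈ ((Z ∪ X) ∩ X), so 13 ∈ ((Y ∪ X) ∖ W) ∪ ((Z ∪ X) ∩ X)

Yes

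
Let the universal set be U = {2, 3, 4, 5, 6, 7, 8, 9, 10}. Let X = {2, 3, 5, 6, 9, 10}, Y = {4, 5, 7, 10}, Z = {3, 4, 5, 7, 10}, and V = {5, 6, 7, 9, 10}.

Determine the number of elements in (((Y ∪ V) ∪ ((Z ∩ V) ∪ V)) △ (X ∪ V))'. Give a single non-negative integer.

6

Y ∪ V = {4, 5, 6, 7, 9, 10}
Z ∩ V = {5, 7, 10}
(Z ∩ V) ∪ V = {5, 6, 7, 9, 10}
(Y ∪ V) ∪ ((Z ∩ V) ∪ V) = {4, 5, 6, 7, 9, 10}
X ∪ V = {2, 3, 5, 6, 7, 9, 10}
((Y ∪ V) ∪ ((Z ∩ V) ∪ V)) △ (X ∪ V) = {2, 3, 4}
(((Y ∪ V) ∪ ((Z ∩ V) ∪ V)) △ (X ∪ V))' = {5, 6, 7, 8, 9, 10}
|(((Y ∪ V) ∪ ((Z ∩ V) ∪ V)) △ (X ∪ V))'| = 6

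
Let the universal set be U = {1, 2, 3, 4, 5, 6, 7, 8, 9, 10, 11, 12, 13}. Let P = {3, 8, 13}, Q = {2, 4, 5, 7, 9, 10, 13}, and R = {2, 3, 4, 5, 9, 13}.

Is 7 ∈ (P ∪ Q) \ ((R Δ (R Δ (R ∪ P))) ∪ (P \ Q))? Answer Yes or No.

Yes

7 ∉ P and 7 ∈ Q, so 7 ∈ P ∪ Q
7 ∉ R and 7 ∉ P, so 7 ∉ R ∪ P
7 ∉ R and 7 ∉ (R ∪ P), so 7 ∉ R Δ (R ∪ P)
7 ∉ R and 7 ∉ (R Δ (R ∪ P)), so 7 ∉ R Δ (R Δ (R ∪ P))
7 ∉ P and 7 ∈ Q, so 7 ∉ P \ Q
7 ∉ (R Δ (R Δ (R ∪ P))) and 7 ∉ (P \ Q), so 7 ∉ (R Δ (R Δ (R ∪ P))) ∪ (P \ Q)
7 ∈ (P ∪ Q) and 7 ∉ ((R Δ (R Δ (R ∪ P))) ∪ (P \ Q)), so 7 ∈ (P ∪ Q) \ ((R Δ (R Δ (R ∪ P))) ∪ (P \ Q))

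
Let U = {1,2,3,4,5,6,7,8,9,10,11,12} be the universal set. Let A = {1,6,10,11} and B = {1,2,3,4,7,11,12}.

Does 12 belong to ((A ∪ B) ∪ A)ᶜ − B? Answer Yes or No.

12 ∉ A and 12 ∈ B, so 12 ∈ A ∪ B
12 ∈ (A ∪ B) and 12 ∉ A, so 12 ∈ (A ∪ B) ∪ A
12 ∉ ((A ∪ B) ∪ A)ᶜ since 12 ∈ ((A ∪ B) ∪ A)
12 ∉ ((A ∪ B) ∪ A)ᶜ and 12 ∈ B, so 12 ∉ ((A ∪ B) ∪ A)ᶜ − B

No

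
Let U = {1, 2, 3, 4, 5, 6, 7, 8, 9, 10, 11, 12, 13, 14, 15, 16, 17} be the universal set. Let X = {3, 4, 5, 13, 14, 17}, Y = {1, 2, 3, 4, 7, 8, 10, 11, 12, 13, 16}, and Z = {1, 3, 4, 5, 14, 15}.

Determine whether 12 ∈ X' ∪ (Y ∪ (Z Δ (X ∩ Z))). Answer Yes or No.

12 ∉ X, so 12 ∈ X'
12 ∉ X and 12 ∉ Z, so 12 ∉ X ∩ Z
12 ∉ Z and 12 ∉ (X ∩ Z), so 12 ∉ Z Δ (X ∩ Z)
12 ∈ Y and 12 ∉ (Z Δ (X ∩ Z)), so 12 ∈ Y ∪ (Z Δ (X ∩ Z))
12 ∈ X' and 12 ∈ (Y ∪ (Z Δ (X ∩ Z))), so 12 ∈ X' ∪ (Y ∪ (Z Δ (X ∩ Z)))

Yes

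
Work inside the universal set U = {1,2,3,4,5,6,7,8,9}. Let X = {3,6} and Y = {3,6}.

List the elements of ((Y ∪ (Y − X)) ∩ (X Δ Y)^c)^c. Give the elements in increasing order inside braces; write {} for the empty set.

{1,2,4,5,7,8,9}

Y − X = {}
Y ∪ (Y − X) = {3,6}
X Δ Y = {}
(X Δ Y)^c = {1,2,3,4,5,6,7,8,9}
(Y ∪ (Y − X)) ∩ (X Δ Y)^c = {3,6}
((Y ∪ (Y − X)) ∩ (X Δ Y)^c)^c = {1,2,4,5,7,8,9}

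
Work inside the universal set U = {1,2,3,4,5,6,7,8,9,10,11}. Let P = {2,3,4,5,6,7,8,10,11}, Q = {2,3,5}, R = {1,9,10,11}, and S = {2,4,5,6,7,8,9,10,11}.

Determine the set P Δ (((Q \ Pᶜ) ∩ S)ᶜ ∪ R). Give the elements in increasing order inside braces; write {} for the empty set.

{1,2,5,9}

Pᶜ = {1,9}
Q \ Pᶜ = {2,3,5}
(Q \ Pᶜ) ∩ S = {2,5}
((Q \ Pᶜ) ∩ S)ᶜ = {1,3,4,6,7,8,9,10,11}
((Q \ Pᶜ) ∩ S)ᶜ ∪ R = {1,3,4,6,7,8,9,10,11}
P Δ (((Q \ Pᶜ) ∩ S)ᶜ ∪ R) = {1,2,5,9}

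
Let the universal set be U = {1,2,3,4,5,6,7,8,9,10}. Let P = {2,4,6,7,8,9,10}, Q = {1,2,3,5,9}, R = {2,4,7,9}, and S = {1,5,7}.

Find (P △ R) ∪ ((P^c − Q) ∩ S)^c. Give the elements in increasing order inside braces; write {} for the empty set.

{1,2,3,4,5,6,7,8,9,10}

P △ R = {6,8,10}
P^c = {1,3,5}
P^c − Q = {}
(P^c − Q) ∩ S = {}
((P^c − Q) ∩ S)^c = {1,2,3,4,5,6,7,8,9,10}
(P △ R) ∪ ((P^c − Q) ∩ S)^c = {1,2,3,4,5,6,7,8,9,10}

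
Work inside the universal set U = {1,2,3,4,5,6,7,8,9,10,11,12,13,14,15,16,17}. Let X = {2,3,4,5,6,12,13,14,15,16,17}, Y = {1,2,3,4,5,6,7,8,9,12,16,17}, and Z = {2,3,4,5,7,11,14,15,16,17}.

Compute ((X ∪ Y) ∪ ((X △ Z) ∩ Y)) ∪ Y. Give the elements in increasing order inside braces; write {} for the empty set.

{1,2,3,4,5,6,7,8,9,12,13,14,15,16,17}

X ∪ Y = {1,2,3,4,5,6,7,8,9,12,13,14,15,16,17}
X △ Z = {6,7,11,12,13}
(X △ Z) ∩ Y = {6,7,12}
(X ∪ Y) ∪ ((X △ Z) ∩ Y) = {1,2,3,4,5,6,7,8,9,12,13,14,15,16,17}
((X ∪ Y) ∪ ((X △ Z) ∩ Y)) ∪ Y = {1,2,3,4,5,6,7,8,9,12,13,14,15,16,17}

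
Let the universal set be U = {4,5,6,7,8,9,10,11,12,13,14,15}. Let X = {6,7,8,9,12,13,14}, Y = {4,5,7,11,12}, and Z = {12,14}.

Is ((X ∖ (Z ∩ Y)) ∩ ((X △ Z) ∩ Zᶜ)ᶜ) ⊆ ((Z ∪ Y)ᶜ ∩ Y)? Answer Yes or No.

Z ∩ Y = {12}
X ∖ (Z ∩ Y) = {6,7,8,9,13,14}
X △ Z = {6,7,8,9,13}
Zᶜ = {4,5,6,7,8,9,10,11,13,15}
(X △ Z) ∩ Zᶜ = {6,7,8,9,13}
((X △ Z) ∩ Zᶜ)ᶜ = {4,5,10,11,12,14,15}
(X ∖ (Z ∩ Y)) ∩ ((X △ Z) ∩ Zᶜ)ᶜ = {14}
Z ∪ Y = {4,5,7,11,12,14}
(Z ∪ Y)ᶜ = {6,8,9,10,13,15}
(Z ∪ Y)ᶜ ∩ Y = {}
14 ∈ (X ∖ (Z ∩ Y)) ∩ ((X △ Z) ∩ Zᶜ)ᶜ but 14 ∉ (Z ∪ Y)ᶜ ∩ Y, so the inclusion fails.

No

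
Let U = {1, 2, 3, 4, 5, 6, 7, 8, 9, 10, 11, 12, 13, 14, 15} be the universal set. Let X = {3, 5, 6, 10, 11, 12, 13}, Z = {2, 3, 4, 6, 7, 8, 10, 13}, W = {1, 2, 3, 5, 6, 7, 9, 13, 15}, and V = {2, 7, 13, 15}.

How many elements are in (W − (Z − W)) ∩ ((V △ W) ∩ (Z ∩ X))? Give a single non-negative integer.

2

Z − W = {4, 8, 10}
W − (Z − W) = {1, 2, 3, 5, 6, 7, 9, 13, 15}
V △ W = {1, 3, 5, 6, 9}
Z ∩ X = {3, 6, 10, 13}
(V △ W) ∩ (Z ∩ X) = {3, 6}
(W − (Z − W)) ∩ ((V △ W) ∩ (Z ∩ X)) = {3, 6}
|(W − (Z − W)) ∩ ((V △ W) ∩ (Z ∩ X))| = 2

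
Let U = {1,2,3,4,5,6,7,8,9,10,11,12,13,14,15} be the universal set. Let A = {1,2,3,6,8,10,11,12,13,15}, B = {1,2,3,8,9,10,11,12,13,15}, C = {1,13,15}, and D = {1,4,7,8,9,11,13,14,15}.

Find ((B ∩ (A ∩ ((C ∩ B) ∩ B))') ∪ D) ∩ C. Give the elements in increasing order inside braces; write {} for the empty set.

{1,13,15}

C ∩ B = {1,13,15}
(C ∩ B) ∩ B = {1,13,15}
A ∩ ((C ∩ B) ∩ B) = {1,13,15}
(A ∩ ((C ∩ B) ∩ B))' = {2,3,4,5,6,7,8,9,10,11,12,14}
B ∩ (A ∩ ((C ∩ B) ∩ B))' = {2,3,8,9,10,11,12}
(B ∩ (A ∩ ((C ∩ B) ∩ B))') ∪ D = {1,2,3,4,7,8,9,10,11,12,13,14,15}
((B ∩ (A ∩ ((C ∩ B) ∩ B))') ∪ D) ∩ C = {1,13,15}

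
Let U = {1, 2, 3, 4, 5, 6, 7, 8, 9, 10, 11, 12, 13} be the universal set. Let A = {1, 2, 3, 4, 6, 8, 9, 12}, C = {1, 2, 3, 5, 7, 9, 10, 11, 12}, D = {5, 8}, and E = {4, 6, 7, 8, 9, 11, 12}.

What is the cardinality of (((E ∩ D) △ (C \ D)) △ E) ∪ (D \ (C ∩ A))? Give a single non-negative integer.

E ∩ D = {8}
C \ D = {1, 2, 3, 7, 9, 10, 11, 12}
(E ∩ D) △ (C \ D) = {1, 2, 3, 7, 8, 9, 10, 11, 12}
((E ∩ D) △ (C \ D)) △ E = {1, 2, 3, 4, 6, 10}
C ∩ A = {1, 2, 3, 9, 12}
D \ (C ∩ A) = {5, 8}
(((E ∩ D) △ (C \ D)) △ E) ∪ (D \ (C ∩ A)) = {1, 2, 3, 4, 5, 6, 8, 10}
|(((E ∩ D) △ (C \ D)) △ E) ∪ (D \ (C ∩ A))| = 8

8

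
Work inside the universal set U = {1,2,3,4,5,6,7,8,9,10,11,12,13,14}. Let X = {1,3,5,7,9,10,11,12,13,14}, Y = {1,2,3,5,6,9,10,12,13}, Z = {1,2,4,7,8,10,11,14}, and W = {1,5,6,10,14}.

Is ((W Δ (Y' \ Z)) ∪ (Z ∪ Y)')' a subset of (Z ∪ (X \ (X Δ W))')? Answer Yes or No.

Yes

Y' = {4,7,8,11,14}
Y' \ Z = {}
W Δ (Y' \ Z) = {1,5,6,10,14}
Z ∪ Y = {1,2,3,4,5,6,7,8,9,10,11,12,13,14}
(Z ∪ Y)' = {}
(W Δ (Y' \ Z)) ∪ (Z ∪ Y)' = {1,5,6,10,14}
((W Δ (Y' \ Z)) ∪ (Z ∪ Y)')' = {2,3,4,7,8,9,11,12,13}
X Δ W = {3,6,7,9,11,12,13}
X \ (X Δ W) = {1,5,10,14}
(X \ (X Δ W))' = {2,3,4,6,7,8,9,11,12,13}
Z ∪ (X \ (X Δ W))' = {1,2,3,4,6,7,8,9,10,11,12,13,14}
Every element of {2,3,4,7,8,9,11,12,13} is in {1,2,3,4,6,7,8,9,10,11,12,13,14}, so ((W Δ (Y' \ Z)) ∪ (Z ∪ Y)')' ⊆ Z ∪ (X \ (X Δ W))'.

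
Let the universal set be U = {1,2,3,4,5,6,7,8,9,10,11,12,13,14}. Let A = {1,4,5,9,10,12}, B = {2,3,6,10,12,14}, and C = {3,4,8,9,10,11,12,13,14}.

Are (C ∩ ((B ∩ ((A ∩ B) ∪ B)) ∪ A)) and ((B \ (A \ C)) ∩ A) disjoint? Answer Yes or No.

A ∩ B = {10,12}
(A ∩ B) ∪ B = {2,3,6,10,12,14}
B ∩ ((A ∩ B) ∪ B) = {2,3,6,10,12,14}
(B ∩ ((A ∩ B) ∪ B)) ∪ A = {1,2,3,4,5,6,9,10,12,14}
C ∩ ((B ∩ ((A ∩ B) ∪ B)) ∪ A) = {3,4,9,10,12,14}
A \ C = {1,5}
B \ (A \ C) = {2,3,6,10,12,14}
(B \ (A \ C)) ∩ A = {10,12}
10 lies in both, so they are not disjoint.

No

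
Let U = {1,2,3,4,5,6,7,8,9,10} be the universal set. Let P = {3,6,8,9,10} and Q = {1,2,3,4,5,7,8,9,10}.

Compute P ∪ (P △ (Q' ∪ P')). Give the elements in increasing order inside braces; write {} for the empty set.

{1,2,3,4,5,6,7,8,9,10}

Q' = {6}
P' = {1,2,4,5,7}
Q' ∪ P' = {1,2,4,5,6,7}
P △ (Q' ∪ P') = {1,2,3,4,5,7,8,9,10}
P ∪ (P △ (Q' ∪ P')) = {1,2,3,4,5,6,7,8,9,10}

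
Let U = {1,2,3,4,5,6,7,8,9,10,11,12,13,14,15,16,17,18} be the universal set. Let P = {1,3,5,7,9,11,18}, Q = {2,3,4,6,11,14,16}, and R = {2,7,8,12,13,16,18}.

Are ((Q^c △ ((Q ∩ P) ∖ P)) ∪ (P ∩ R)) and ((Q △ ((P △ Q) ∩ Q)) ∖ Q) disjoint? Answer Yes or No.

Yes

Q^c = {1,5,7,8,9,10,12,13,15,17,18}
Q ∩ P = {3,11}
(Q ∩ P) ∖ P = {}
Q^c △ ((Q ∩ P) ∖ P) = {1,5,7,8,9,10,12,13,15,17,18}
P ∩ R = {7,18}
(Q^c △ ((Q ∩ P) ∖ P)) ∪ (P ∩ R) = {1,5,7,8,9,10,12,13,15,17,18}
P △ Q = {1,2,4,5,6,7,9,14,16,18}
(P △ Q) ∩ Q = {2,4,6,14,16}
Q △ ((P △ Q) ∩ Q) = {3,11}
(Q △ ((P △ Q) ∩ Q)) ∖ Q = {}
{1,5,7,8,9,10,12,13,15,17,18} and {} share no elements.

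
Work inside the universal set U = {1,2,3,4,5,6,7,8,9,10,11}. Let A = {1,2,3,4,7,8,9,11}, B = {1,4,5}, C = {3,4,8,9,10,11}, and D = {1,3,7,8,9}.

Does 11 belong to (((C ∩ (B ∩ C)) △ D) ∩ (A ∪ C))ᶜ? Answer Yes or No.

Yes

11 ∉ B and 11 ∈ C, so 11 ∉ B ∩ C
11 ∈ C and 11 ∉ (B ∩ C), so 11 ∉ C ∩ (B ∩ C)
11 ∉ (C ∩ (B ∩ C)) and 11 ∉ D, so 11 ∉ (C ∩ (B ∩ C)) △ D
11 ∈ A and 11 ∈ C, so 11 ∈ A ∪ C
11 ∉ ((C ∩ (B ∩ C)) △ D) and 11 ∈ (A ∪ C), so 11 ∉ ((C ∩ (B ∩ C)) △ D) ∩ (A ∪ C)
11 ∈ (((C ∩ (B ∩ C)) △ D) ∩ (A ∪ C))ᶜ since 11 ∉ (((C ∩ (B ∩ C)) △ D) ∩ (A ∪ C))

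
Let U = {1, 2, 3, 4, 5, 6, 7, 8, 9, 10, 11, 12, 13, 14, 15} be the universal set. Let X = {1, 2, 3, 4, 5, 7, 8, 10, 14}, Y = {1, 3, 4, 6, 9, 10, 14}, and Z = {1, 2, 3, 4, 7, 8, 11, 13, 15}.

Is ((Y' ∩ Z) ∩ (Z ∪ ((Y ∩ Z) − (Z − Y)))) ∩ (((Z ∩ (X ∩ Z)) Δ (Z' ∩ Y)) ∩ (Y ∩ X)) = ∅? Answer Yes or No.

Y' = {2, 5, 7, 8, 11, 12, 13, 15}
Y' ∩ Z = {2, 7, 8, 11, 13, 15}
Y ∩ Z = {1, 3, 4}
Z − Y = {2, 7, 8, 11, 13, 15}
(Y ∩ Z) − (Z − Y) = {1, 3, 4}
Z ∪ ((Y ∩ Z) − (Z − Y)) = {1, 2, 3, 4, 7, 8, 11, 13, 15}
(Y' ∩ Z) ∩ (Z ∪ ((Y ∩ Z) − (Z − Y))) = {2, 7, 8, 11, 13, 15}
X ∩ Z = {1, 2, 3, 4, 7, 8}
Z ∩ (X ∩ Z) = {1, 2, 3, 4, 7, 8}
Z' = {5, 6, 9, 10, 12, 14}
Z' ∩ Y = {6, 9, 10, 14}
(Z ∩ (X ∩ Z)) Δ (Z' ∩ Y) = {1, 2, 3, 4, 6, 7, 8, 9, 10, 14}
Y ∩ X = {1, 3, 4, 10, 14}
((Z ∩ (X ∩ Z)) Δ (Z' ∩ Y)) ∩ (Y ∩ X) = {1, 3, 4, 10, 14}
{2, 7, 8, 11, 13, 15} and {1, 3, 4, 10, 14} share no elements.

Yes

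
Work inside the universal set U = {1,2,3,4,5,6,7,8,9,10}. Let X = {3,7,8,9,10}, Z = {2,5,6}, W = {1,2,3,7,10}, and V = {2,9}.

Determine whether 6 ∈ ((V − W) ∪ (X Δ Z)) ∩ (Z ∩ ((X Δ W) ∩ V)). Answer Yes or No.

6 ∉ V and 6 ∉ W, so 6 ∉ V − W
6 ∉ X and 6 ∈ Z, so 6 ∈ X Δ Z
6 ∉ (V − W) and 6 ∈ (X Δ Z), so 6 ∈ (V − W) ∪ (X Δ Z)
6 ∉ X and 6 ∉ W, so 6 ∉ X Δ W
6 ∉ (X Δ W) and 6 ∉ V, so 6 ∉ (X Δ W) ∩ V
6 ∈ Z and 6 ∉ ((X Δ W) ∩ V), so 6 ∉ Z ∩ ((X Δ W) ∩ V)
6 ∈ ((V − W) ∪ (X Δ Z)) and 6 ∉ (Z ∩ ((X Δ W) ∩ V)), so 6 ∉ ((V − W) ∪ (X Δ Z)) ∩ (Z ∩ ((X Δ W) ∩ V))

No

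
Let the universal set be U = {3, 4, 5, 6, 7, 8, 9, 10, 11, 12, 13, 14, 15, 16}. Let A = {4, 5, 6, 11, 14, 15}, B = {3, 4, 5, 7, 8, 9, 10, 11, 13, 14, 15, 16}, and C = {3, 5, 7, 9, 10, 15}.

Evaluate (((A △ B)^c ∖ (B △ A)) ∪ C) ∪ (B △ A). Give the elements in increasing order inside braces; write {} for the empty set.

{3, 4, 5, 6, 7, 8, 9, 10, 11, 12, 13, 14, 15, 16}

A △ B = {3, 6, 7, 8, 9, 10, 13, 16}
(A △ B)^c = {4, 5, 11, 12, 14, 15}
B △ A = {3, 6, 7, 8, 9, 10, 13, 16}
(A △ B)^c ∖ (B △ A) = {4, 5, 11, 12, 14, 15}
((A △ B)^c ∖ (B △ A)) ∪ C = {3, 4, 5, 7, 9, 10, 11, 12, 14, 15}
(((A △ B)^c ∖ (B △ A)) ∪ C) ∪ (B △ A) = {3, 4, 5, 6, 7, 8, 9, 10, 11, 12, 13, 14, 15, 16}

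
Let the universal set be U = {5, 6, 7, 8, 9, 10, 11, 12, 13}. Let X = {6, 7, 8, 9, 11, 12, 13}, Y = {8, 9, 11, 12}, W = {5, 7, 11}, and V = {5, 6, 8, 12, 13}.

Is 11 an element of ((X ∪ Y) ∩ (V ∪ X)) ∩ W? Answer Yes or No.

Yes

11 ∈ X and 11 ∈ Y, so 11 ∈ X ∪ Y
11 ∉ V and 11 ∈ X, so 11 ∈ V ∪ X
11 ∈ (X ∪ Y) and 11 ∈ (V ∪ X), so 11 ∈ (X ∪ Y) ∩ (V ∪ X)
11 ∈ ((X ∪ Y) ∩ (V ∪ X)) and 11 ∈ W, so 11 ∈ ((X ∪ Y) ∩ (V ∪ X)) ∩ W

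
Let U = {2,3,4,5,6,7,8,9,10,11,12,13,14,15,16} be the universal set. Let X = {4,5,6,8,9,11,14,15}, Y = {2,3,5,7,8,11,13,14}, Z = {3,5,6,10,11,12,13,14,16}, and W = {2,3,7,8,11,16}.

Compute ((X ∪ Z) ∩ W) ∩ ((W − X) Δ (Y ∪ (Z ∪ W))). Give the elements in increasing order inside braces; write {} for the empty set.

{8,11}

X ∪ Z = {3,4,5,6,8,9,10,11,12,13,14,15,16}
(X ∪ Z) ∩ W = {3,8,11,16}
W − X = {2,3,7,16}
Z ∪ W = {2,3,5,6,7,8,10,11,12,13,14,16}
Y ∪ (Z ∪ W) = {2,3,5,6,7,8,10,11,12,13,14,16}
(W − X) Δ (Y ∪ (Z ∪ W)) = {5,6,8,10,11,12,13,14}
((X ∪ Z) ∩ W) ∩ ((W − X) Δ (Y ∪ (Z ∪ W))) = {8,11}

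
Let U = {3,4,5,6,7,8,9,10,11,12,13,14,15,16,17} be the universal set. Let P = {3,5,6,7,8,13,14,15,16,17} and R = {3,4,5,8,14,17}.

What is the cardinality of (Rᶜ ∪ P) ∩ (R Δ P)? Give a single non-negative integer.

5

Rᶜ = {6,7,9,10,11,12,13,15,16}
Rᶜ ∪ P = {3,5,6,7,8,9,10,11,12,13,14,15,16,17}
R Δ P = {4,6,7,13,15,16}
(Rᶜ ∪ P) ∩ (R Δ P) = {6,7,13,15,16}
|(Rᶜ ∪ P) ∩ (R Δ P)| = 5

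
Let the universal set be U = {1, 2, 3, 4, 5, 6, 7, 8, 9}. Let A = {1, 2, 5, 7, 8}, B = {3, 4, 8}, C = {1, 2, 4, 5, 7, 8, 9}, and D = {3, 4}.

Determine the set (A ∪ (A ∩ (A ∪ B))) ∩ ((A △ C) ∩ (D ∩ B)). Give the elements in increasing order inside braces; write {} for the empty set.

A ∪ B = {1, 2, 3, 4, 5, 7, 8}
A ∩ (A ∪ B) = {1, 2, 5, 7, 8}
A ∪ (A ∩ (A ∪ B)) = {1, 2, 5, 7, 8}
A △ C = {4, 9}
D ∩ B = {3, 4}
(A △ C) ∩ (D ∩ B) = {4}
(A ∪ (A ∩ (A ∪ B))) ∩ ((A △ C) ∩ (D ∩ B)) = {}

{}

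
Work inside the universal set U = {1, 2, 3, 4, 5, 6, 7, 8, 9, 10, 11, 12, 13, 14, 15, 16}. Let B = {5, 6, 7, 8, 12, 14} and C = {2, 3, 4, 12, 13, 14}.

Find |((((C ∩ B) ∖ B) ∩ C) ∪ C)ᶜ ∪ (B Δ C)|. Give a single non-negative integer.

14

C ∩ B = {12, 14}
(C ∩ B) ∖ B = {}
((C ∩ B) ∖ B) ∩ C = {}
(((C ∩ B) ∖ B) ∩ C) ∪ C = {2, 3, 4, 12, 13, 14}
((((C ∩ B) ∖ B) ∩ C) ∪ C)ᶜ = {1, 5, 6, 7, 8, 9, 10, 11, 15, 16}
B Δ C = {2, 3, 4, 5, 6, 7, 8, 13}
((((C ∩ B) ∖ B) ∩ C) ∪ C)ᶜ ∪ (B Δ C) = {1, 2, 3, 4, 5, 6, 7, 8, 9, 10, 11, 13, 15, 16}
|((((C ∩ B) ∖ B) ∩ C) ∪ C)ᶜ ∪ (B Δ C)| = 14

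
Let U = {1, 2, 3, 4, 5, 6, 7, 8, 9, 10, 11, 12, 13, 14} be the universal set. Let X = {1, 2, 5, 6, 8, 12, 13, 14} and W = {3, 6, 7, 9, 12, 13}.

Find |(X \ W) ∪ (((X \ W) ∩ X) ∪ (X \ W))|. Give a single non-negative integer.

X \ W = {1, 2, 5, 8, 14}
(X \ W) ∩ X = {1, 2, 5, 8, 14}
((X \ W) ∩ X) ∪ (X \ W) = {1, 2, 5, 8, 14}
(X \ W) ∪ (((X \ W) ∩ X) ∪ (X \ W)) = {1, 2, 5, 8, 14}
|(X \ W) ∪ (((X \ W) ∩ X) ∪ (X \ W))| = 5

5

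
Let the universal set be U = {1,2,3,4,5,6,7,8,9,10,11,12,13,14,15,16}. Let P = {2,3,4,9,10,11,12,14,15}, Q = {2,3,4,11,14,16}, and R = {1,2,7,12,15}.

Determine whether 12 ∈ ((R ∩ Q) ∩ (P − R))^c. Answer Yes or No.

12 ∈ R and 12 ∉ Q, so 12 ∉ R ∩ Q
12 ∈ P and 12 ∈ R, so 12 ∉ P − R
12 ∉ (R ∩ Q) and 12 ∉ (P − R), so 12 ∉ (R ∩ Q) ∩ (P − R)
12 ∈ ((R ∩ Q) ∩ (P − R))^c since 12 ∉ ((R ∩ Q) ∩ (P − R))

Yes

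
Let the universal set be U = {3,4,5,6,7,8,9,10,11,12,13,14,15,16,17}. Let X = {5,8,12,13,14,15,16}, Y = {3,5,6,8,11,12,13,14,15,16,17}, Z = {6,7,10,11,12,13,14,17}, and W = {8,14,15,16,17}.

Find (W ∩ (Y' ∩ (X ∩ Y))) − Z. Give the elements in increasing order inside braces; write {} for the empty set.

{}

Y' = {4,7,9,10}
X ∩ Y = {5,8,12,13,14,15,16}
Y' ∩ (X ∩ Y) = {}
W ∩ (Y' ∩ (X ∩ Y)) = {}
(W ∩ (Y' ∩ (X ∩ Y))) − Z = {}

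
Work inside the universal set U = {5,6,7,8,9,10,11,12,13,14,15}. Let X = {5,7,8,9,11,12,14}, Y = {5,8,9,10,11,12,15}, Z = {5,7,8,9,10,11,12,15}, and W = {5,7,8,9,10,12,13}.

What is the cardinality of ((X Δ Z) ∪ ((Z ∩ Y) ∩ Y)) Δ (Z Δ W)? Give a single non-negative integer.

X Δ Z = {10,14,15}
Z ∩ Y = {5,8,9,10,11,12,15}
(Z ∩ Y) ∩ Y = {5,8,9,10,11,12,15}
(X Δ Z) ∪ ((Z ∩ Y) ∩ Y) = {5,8,9,10,11,12,14,15}
Z Δ W = {11,13,15}
((X Δ Z) ∪ ((Z ∩ Y) ∩ Y)) Δ (Z Δ W) = {5,8,9,10,12,13,14}
|((X Δ Z) ∪ ((Z ∩ Y) ∩ Y)) Δ (Z Δ W)| = 7

7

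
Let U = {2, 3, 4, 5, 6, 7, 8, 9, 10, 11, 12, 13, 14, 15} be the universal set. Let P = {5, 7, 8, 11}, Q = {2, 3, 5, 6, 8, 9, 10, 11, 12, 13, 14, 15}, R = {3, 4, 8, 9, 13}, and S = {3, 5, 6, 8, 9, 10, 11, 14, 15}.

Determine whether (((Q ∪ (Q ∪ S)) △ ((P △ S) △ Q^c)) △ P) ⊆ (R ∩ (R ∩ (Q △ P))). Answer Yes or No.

Q ∪ S = {2, 3, 5, 6, 8, 9, 10, 11, 12, 13, 14, 15}
Q ∪ (Q ∪ S) = {2, 3, 5, 6, 8, 9, 10, 11, 12, 13, 14, 15}
P △ S = {3, 6, 7, 9, 10, 14, 15}
Q^c = {4, 7}
(P △ S) △ Q^c = {3, 4, 6, 9, 10, 14, 15}
(Q ∪ (Q ∪ S)) △ ((P △ S) △ Q^c) = {2, 4, 5, 8, 11, 12, 13}
((Q ∪ (Q ∪ S)) △ ((P △ S) △ Q^c)) △ P = {2, 4, 7, 12, 13}
Q △ P = {2, 3, 6, 7, 9, 10, 12, 13, 14, 15}
R ∩ (Q △ P) = {3, 9, 13}
R ∩ (R ∩ (Q △ P)) = {3, 9, 13}
2 ∈ ((Q ∪ (Q ∪ S)) △ ((P △ S) △ Q^c)) △ P but 2 ∉ R ∩ (R ∩ (Q △ P)), so the inclusion fails.

No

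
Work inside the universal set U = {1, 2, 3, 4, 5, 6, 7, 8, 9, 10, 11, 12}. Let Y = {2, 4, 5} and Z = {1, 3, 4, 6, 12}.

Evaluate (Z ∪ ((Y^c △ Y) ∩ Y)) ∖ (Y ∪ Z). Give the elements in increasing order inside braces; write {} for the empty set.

Y^c = {1, 3, 6, 7, 8, 9, 10, 11, 12}
Y^c △ Y = {1, 2, 3, 4, 5, 6, 7, 8, 9, 10, 11, 12}
(Y^c △ Y) ∩ Y = {2, 4, 5}
Z ∪ ((Y^c △ Y) ∩ Y) = {1, 2, 3, 4, 5, 6, 12}
Y ∪ Z = {1, 2, 3, 4, 5, 6, 12}
(Z ∪ ((Y^c △ Y) ∩ Y)) ∖ (Y ∪ Z) = {}

{}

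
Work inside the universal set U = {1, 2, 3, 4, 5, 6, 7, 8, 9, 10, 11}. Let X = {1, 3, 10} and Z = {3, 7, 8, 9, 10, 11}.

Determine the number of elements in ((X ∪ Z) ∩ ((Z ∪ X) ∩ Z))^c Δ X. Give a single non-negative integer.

6

X ∪ Z = {1, 3, 7, 8, 9, 10, 11}
Z ∪ X = {1, 3, 7, 8, 9, 10, 11}
(Z ∪ X) ∩ Z = {3, 7, 8, 9, 10, 11}
(X ∪ Z) ∩ ((Z ∪ X) ∩ Z) = {3, 7, 8, 9, 10, 11}
((X ∪ Z) ∩ ((Z ∪ X) ∩ Z))^c = {1, 2, 4, 5, 6}
((X ∪ Z) ∩ ((Z ∪ X) ∩ Z))^c Δ X = {2, 3, 4, 5, 6, 10}
|((X ∪ Z) ∩ ((Z ∪ X) ∩ Z))^c Δ X| = 6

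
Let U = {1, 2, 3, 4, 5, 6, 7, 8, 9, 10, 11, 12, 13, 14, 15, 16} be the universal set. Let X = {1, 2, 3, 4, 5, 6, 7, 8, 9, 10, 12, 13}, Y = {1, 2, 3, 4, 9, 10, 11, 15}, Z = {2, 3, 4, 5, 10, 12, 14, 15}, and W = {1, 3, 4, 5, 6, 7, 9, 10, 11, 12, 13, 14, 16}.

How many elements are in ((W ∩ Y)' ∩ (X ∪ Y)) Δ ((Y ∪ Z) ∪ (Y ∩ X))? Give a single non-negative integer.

W ∩ Y = {1, 3, 4, 9, 10, 11}
(W ∩ Y)' = {2, 5, 6, 7, 8, 12, 13, 14, 15, 16}
X ∪ Y = {1, 2, 3, 4, 5, 6, 7, 8, 9, 10, 11, 12, 13, 15}
(W ∩ Y)' ∩ (X ∪ Y) = {2, 5, 6, 7, 8, 12, 13, 15}
Y ∪ Z = {1, 2, 3, 4, 5, 9, 10, 11, 12, 14, 15}
Y ∩ X = {1, 2, 3, 4, 9, 10}
(Y ∪ Z) ∪ (Y ∩ X) = {1, 2, 3, 4, 5, 9, 10, 11, 12, 14, 15}
((W ∩ Y)' ∩ (X ∪ Y)) Δ ((Y ∪ Z) ∪ (Y ∩ X)) = {1, 3, 4, 6, 7, 8, 9, 10, 11, 13, 14}
|((W ∩ Y)' ∩ (X ∪ Y)) Δ ((Y ∪ Z) ∪ (Y ∩ X))| = 11

11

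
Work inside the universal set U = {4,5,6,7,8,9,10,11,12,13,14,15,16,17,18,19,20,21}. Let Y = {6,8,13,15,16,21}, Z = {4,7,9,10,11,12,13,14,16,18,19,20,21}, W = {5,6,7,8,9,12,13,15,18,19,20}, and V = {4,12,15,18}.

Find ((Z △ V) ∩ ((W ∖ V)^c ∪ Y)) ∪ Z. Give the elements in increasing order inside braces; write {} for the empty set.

{4,7,9,10,11,12,13,14,15,16,18,19,20,21}

Z △ V = {7,9,10,11,13,14,15,16,19,20,21}
W ∖ V = {5,6,7,8,9,13,19,20}
(W ∖ V)^c = {4,10,11,12,14,15,16,17,18,21}
(W ∖ V)^c ∪ Y = {4,6,8,10,11,12,13,14,15,16,17,18,21}
(Z △ V) ∩ ((W ∖ V)^c ∪ Y) = {10,11,13,14,15,16,21}
((Z △ V) ∩ ((W ∖ V)^c ∪ Y)) ∪ Z = {4,7,9,10,11,12,13,14,15,16,18,19,20,21}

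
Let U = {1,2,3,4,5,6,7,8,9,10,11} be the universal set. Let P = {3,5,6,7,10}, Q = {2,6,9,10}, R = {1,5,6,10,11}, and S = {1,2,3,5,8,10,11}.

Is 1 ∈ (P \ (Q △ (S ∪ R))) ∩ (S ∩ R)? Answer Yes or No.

1 ∈ S and 1 ∈ R, so 1 ∈ S ∪ R
1 ∉ Q and 1 ∈ (S ∪ R), so 1 ∈ Q △ (S ∪ R)
1 ∉ P and 1 ∈ (Q △ (S ∪ R)), so 1 ∉ P \ (Q △ (S ∪ R))
1 ∈ S and 1 ∈ R, so 1 ∈ S ∩ R
1 ∉ (P \ (Q △ (S ∪ R))) and 1 ∈ (S ∩ R), so 1 ∉ (P \ (Q △ (S ∪ R))) ∩ (S ∩ R)

No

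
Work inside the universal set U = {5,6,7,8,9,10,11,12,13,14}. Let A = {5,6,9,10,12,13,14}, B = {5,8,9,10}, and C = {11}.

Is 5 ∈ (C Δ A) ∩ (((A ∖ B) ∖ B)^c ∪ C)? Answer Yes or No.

Yes

5 ∉ C and 5 ∈ A, so 5 ∈ C Δ A
5 ∈ A and 5 ∈ B, so 5 ∉ A ∖ B
5 ∉ (A ∖ B) and 5 ∈ B, so 5 ∉ (A ∖ B) ∖ B
5 ∈ ((A ∖ B) ∖ B)^c since 5 ∉ ((A ∖ B) ∖ B)
5 ∈ ((A ∖ B) ∖ B)^c and 5 ∉ C, so 5 ∈ ((A ∖ B) ∖ B)^c ∪ C
5 ∈ (C Δ A) and 5 ∈ (((A ∖ B) ∖ B)^c ∪ C), so 5 ∈ (C Δ A) ∩ (((A ∖ B) ∖ B)^c ∪ C)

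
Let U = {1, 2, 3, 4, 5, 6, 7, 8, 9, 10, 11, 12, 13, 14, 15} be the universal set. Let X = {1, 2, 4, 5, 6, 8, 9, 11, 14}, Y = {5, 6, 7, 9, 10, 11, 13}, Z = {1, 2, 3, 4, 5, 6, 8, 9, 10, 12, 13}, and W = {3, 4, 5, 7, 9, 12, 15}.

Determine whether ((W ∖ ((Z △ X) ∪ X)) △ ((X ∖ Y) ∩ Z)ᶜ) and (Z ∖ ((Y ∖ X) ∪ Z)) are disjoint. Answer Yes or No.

Z △ X = {3, 10, 11, 12, 13, 14}
(Z △ X) ∪ X = {1, 2, 3, 4, 5, 6, 8, 9, 10, 11, 12, 13, 14}
W ∖ ((Z △ X) ∪ X) = {7, 15}
X ∖ Y = {1, 2, 4, 8, 14}
(X ∖ Y) ∩ Z = {1, 2, 4, 8}
((X ∖ Y) ∩ Z)ᶜ = {3, 5, 6, 7, 9, 10, 11, 12, 13, 14, 15}
(W ∖ ((Z △ X) ∪ X)) △ ((X ∖ Y) ∩ Z)ᶜ = {3, 5, 6, 9, 10, 11, 12, 13, 14}
Y ∖ X = {7, 10, 13}
(Y ∖ X) ∪ Z = {1, 2, 3, 4, 5, 6, 7, 8, 9, 10, 12, 13}
Z ∖ ((Y ∖ X) ∪ Z) = {}
{3, 5, 6, 9, 10, 11, 12, 13, 14} and {} share no elements.

Yes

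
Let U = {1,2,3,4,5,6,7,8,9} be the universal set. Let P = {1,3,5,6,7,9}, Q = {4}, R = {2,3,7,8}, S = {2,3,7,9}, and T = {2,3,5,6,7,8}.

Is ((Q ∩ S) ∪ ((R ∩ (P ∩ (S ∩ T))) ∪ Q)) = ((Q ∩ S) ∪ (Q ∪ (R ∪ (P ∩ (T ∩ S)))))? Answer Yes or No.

Q ∩ S = {}
S ∩ T = {2,3,7}
P ∩ (S ∩ T) = {3,7}
R ∩ (P ∩ (S ∩ T)) = {3,7}
(R ∩ (P ∩ (S ∩ T))) ∪ Q = {3,4,7}
(Q ∩ S) ∪ ((R ∩ (P ∩ (S ∩ T))) ∪ Q) = {3,4,7}
T ∩ S = {2,3,7}
P ∩ (T ∩ S) = {3,7}
R ∪ (P ∩ (T ∩ S)) = {2,3,7,8}
Q ∪ (R ∪ (P ∩ (T ∩ S))) = {2,3,4,7,8}
(Q ∩ S) ∪ (Q ∪ (R ∪ (P ∩ (T ∩ S)))) = {2,3,4,7,8}
2 ∈ (Q ∩ S) ∪ (Q ∪ (R ∪ (P ∩ (T ∩ S)))) but 2 ∉ (Q ∩ S) ∪ ((R ∩ (P ∩ (S ∩ T))) ∪ Q), so they differ.

No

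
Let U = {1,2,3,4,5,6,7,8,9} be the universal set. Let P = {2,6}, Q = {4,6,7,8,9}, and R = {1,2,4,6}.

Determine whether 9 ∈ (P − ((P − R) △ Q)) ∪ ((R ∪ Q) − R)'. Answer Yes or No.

No

9 ∉ P and 9 ∉ R, so 9 ∉ P − R
9 ∉ (P − R) and 9 ∈ Q, so 9 ∈ (P − R) △ Q
9 ∉ P and 9 ∈ ((P − R) △ Q), so 9 ∉ P − ((P − R) △ Q)
9 ∉ R and 9 ∈ Q, so 9 ∈ R ∪ Q
9 ∈ (R ∪ Q) and 9 ∉ R, so 9 ∈ (R ∪ Q) − R
9 ∉ ((R ∪ Q) − R)' since 9 ∈ ((R ∪ Q) − R)
9 ∉ (P − ((P − R) △ Q)) and 9 ∉ ((R ∪ Q) − R)', so 9 ∉ (P − ((P − R) △ Q)) ∪ ((R ∪ Q) − R)'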